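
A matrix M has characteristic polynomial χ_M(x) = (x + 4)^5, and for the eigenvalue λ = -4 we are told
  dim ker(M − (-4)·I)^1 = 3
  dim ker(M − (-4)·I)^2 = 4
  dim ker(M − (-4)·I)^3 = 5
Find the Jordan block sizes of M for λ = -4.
Block sizes for λ = -4: [3, 1, 1]

From the dimensions of kernels of powers, the number of Jordan blocks of size at least j is d_j − d_{j−1} where d_j = dim ker(N^j) (with d_0 = 0). Computing the differences gives [3, 1, 1].
The number of blocks of size exactly k is (#blocks of size ≥ k) − (#blocks of size ≥ k + 1), so the partition is: 2 block(s) of size 1, 1 block(s) of size 3.
In nonincreasing order the block sizes are [3, 1, 1].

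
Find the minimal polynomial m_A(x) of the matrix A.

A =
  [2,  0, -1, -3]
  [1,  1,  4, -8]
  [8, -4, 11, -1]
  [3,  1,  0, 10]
x^3 - 18*x^2 + 108*x - 216

The characteristic polynomial is χ_A(x) = (x - 6)^4, so the eigenvalues are known. The minimal polynomial is
  m_A(x) = Π_λ (x − λ)^{k_λ}
where k_λ is the size of the *largest* Jordan block for λ (equivalently, the smallest k with (A − λI)^k v = 0 for every generalised eigenvector v of λ).

  λ = 6: largest Jordan block has size 3, contributing (x − 6)^3

So m_A(x) = (x - 6)^3 = x^3 - 18*x^2 + 108*x - 216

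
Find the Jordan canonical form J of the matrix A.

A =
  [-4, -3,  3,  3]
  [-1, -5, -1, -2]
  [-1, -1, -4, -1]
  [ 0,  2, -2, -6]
J_3(-5) ⊕ J_1(-4)

The characteristic polynomial is
  det(x·I − A) = x^4 + 19*x^3 + 135*x^2 + 425*x + 500 = (x + 4)*(x + 5)^3

Eigenvalues and multiplicities (the geometric multiplicity of λ is n − rank(A − λI), which equals the number of Jordan blocks for λ):
  λ = -5: algebraic multiplicity = 3, geometric multiplicity = 1
  λ = -4: algebraic multiplicity = 1, geometric multiplicity = 1

Determining the block sizes for each eigenvalue:
  λ = -5: one block (gm = 1), so the single block has size am = 3 → block sizes [3]
  λ = -4: one block (gm = 1), so the single block has size am = 1 → block sizes [1]

Assembling the blocks gives a Jordan form
J =
  [-5,  1,  0,  0]
  [ 0, -5,  1,  0]
  [ 0,  0, -5,  0]
  [ 0,  0,  0, -4]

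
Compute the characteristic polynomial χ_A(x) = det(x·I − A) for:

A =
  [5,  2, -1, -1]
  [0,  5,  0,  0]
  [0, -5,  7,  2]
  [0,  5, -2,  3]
x^4 - 20*x^3 + 150*x^2 - 500*x + 625

Expanding det(x·I − A) (e.g. by cofactor expansion or by noting that A is similar to its Jordan form J, which has the same characteristic polynomial as A) gives
  χ_A(x) = x^4 - 20*x^3 + 150*x^2 - 500*x + 625
which factors as (x - 5)^4. The eigenvalues (with algebraic multiplicities) are λ = 5 with multiplicity 4.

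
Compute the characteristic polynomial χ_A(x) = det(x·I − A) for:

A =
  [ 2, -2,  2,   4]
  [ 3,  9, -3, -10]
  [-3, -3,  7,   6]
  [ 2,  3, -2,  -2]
x^4 - 16*x^3 + 96*x^2 - 256*x + 256

Expanding det(x·I − A) (e.g. by cofactor expansion or by noting that A is similar to its Jordan form J, which has the same characteristic polynomial as A) gives
  χ_A(x) = x^4 - 16*x^3 + 96*x^2 - 256*x + 256
which factors as (x - 4)^4. The eigenvalues (with algebraic multiplicities) are λ = 4 with multiplicity 4.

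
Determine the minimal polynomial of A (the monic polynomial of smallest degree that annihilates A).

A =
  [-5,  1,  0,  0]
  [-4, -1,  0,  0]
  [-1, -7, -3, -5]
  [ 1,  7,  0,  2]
x^3 + 4*x^2 - 3*x - 18

The characteristic polynomial is χ_A(x) = (x - 2)*(x + 3)^3, so the eigenvalues are known. The minimal polynomial is
  m_A(x) = Π_λ (x − λ)^{k_λ}
where k_λ is the size of the *largest* Jordan block for λ (equivalently, the smallest k with (A − λI)^k v = 0 for every generalised eigenvector v of λ).

  λ = -3: largest Jordan block has size 2, contributing (x + 3)^2
  λ = 2: largest Jordan block has size 1, contributing (x − 2)

So m_A(x) = (x - 2)*(x + 3)^2 = x^3 + 4*x^2 - 3*x - 18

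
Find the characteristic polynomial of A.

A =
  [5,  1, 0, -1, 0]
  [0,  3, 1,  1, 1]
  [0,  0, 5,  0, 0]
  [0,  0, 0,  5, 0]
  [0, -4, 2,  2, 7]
x^5 - 25*x^4 + 250*x^3 - 1250*x^2 + 3125*x - 3125

Expanding det(x·I − A) (e.g. by cofactor expansion or by noting that A is similar to its Jordan form J, which has the same characteristic polynomial as A) gives
  χ_A(x) = x^5 - 25*x^4 + 250*x^3 - 1250*x^2 + 3125*x - 3125
which factors as (x - 5)^5. The eigenvalues (with algebraic multiplicities) are λ = 5 with multiplicity 5.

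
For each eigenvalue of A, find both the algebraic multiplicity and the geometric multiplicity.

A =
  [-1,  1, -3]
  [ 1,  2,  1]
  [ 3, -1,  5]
λ = 2: alg = 3, geom = 1

Step 1 — factor the characteristic polynomial to read off the algebraic multiplicities:
  χ_A(x) = (x - 2)^3

Step 2 — compute geometric multiplicities via the rank-nullity identity g(λ) = n − rank(A − λI):
  rank(A − (2)·I) = 2, so dim ker(A − (2)·I) = n − 2 = 1

Summary:
  λ = 2: algebraic multiplicity = 3, geometric multiplicity = 1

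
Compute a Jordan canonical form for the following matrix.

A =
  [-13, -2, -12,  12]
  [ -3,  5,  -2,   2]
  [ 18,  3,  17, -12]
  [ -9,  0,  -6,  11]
J_3(5) ⊕ J_1(5)

The characteristic polynomial is
  det(x·I − A) = x^4 - 20*x^3 + 150*x^2 - 500*x + 625 = (x - 5)^4

Eigenvalues and multiplicities (the geometric multiplicity of λ is n − rank(A − λI), which equals the number of Jordan blocks for λ):
  λ = 5: algebraic multiplicity = 4, geometric multiplicity = 2

Determining the block sizes for each eigenvalue:
  λ = 5: with am = 4 and gm = 2, the partition is not yet determined (e.g. several partitions of 4 into 2 parts exist). Let N = A − (5)·I. Computing rank(N^1) = 2, rank(N^2) = 1, rank(N^3) = 0; the number of blocks of size ≥ j is rank(N^{j−1}) − rank(N^j), giving [2, 1, 1]. So we have 1 block(s) of size 3, 1 block(s) of size 1 → block sizes [3, 1]

Assembling the blocks gives a Jordan form
J =
  [5, 1, 0, 0]
  [0, 5, 1, 0]
  [0, 0, 5, 0]
  [0, 0, 0, 5]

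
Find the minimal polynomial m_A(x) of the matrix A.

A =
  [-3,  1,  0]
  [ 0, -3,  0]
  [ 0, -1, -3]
x^2 + 6*x + 9

The characteristic polynomial is χ_A(x) = (x + 3)^3, so the eigenvalues are known. The minimal polynomial is
  m_A(x) = Π_λ (x − λ)^{k_λ}
where k_λ is the size of the *largest* Jordan block for λ (equivalently, the smallest k with (A − λI)^k v = 0 for every generalised eigenvector v of λ).

  λ = -3: largest Jordan block has size 2, contributing (x + 3)^2

So m_A(x) = (x + 3)^2 = x^2 + 6*x + 9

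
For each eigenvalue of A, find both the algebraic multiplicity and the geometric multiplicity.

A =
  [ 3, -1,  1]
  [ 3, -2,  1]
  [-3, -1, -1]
λ = 0: alg = 3, geom = 1

Step 1 — factor the characteristic polynomial to read off the algebraic multiplicities:
  χ_A(x) = x^3

Step 2 — compute geometric multiplicities via the rank-nullity identity g(λ) = n − rank(A − λI):
  rank(A − (0)·I) = 2, so dim ker(A − (0)·I) = n − 2 = 1

Summary:
  λ = 0: algebraic multiplicity = 3, geometric multiplicity = 1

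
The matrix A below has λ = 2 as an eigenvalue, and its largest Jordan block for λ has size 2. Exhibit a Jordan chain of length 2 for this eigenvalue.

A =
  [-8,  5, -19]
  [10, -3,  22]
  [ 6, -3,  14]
A Jordan chain for λ = 2 of length 2:
v_1 = (-1, -2, 0)ᵀ
v_2 = (2, 0, -1)ᵀ

Let N = A − (2)·I. We want v_2 with N^2 v_2 = 0 but N^1 v_2 ≠ 0; then v_{j-1} := N · v_j for j = 2, …, 2.

Pick v_2 = (2, 0, -1)ᵀ.
Then v_1 = N · v_2 = (-1, -2, 0)ᵀ.

Sanity check: (A − (2)·I) v_1 = (0, 0, 0)ᵀ = 0. ✓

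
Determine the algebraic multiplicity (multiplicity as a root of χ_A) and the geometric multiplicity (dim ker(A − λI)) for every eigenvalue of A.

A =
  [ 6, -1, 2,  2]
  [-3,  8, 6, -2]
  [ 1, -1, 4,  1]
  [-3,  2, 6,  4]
λ = 5: alg = 2, geom = 1; λ = 6: alg = 2, geom = 1

Step 1 — factor the characteristic polynomial to read off the algebraic multiplicities:
  χ_A(x) = (x - 6)^2*(x - 5)^2

Step 2 — compute geometric multiplicities via the rank-nullity identity g(λ) = n − rank(A − λI):
  rank(A − (5)·I) = 3, so dim ker(A − (5)·I) = n − 3 = 1
  rank(A − (6)·I) = 3, so dim ker(A − (6)·I) = n − 3 = 1

Summary:
  λ = 5: algebraic multiplicity = 2, geometric multiplicity = 1
  λ = 6: algebraic multiplicity = 2, geometric multiplicity = 1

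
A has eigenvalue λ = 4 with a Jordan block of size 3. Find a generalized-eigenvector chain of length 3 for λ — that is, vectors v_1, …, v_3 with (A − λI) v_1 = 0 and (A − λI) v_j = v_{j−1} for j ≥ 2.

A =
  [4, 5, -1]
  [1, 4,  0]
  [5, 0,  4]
A Jordan chain for λ = 4 of length 3:
v_1 = (0, 5, 25)ᵀ
v_2 = (5, 0, 0)ᵀ
v_3 = (0, 1, 0)ᵀ

Let N = A − (4)·I. We want v_3 with N^3 v_3 = 0 but N^2 v_3 ≠ 0; then v_{j-1} := N · v_j for j = 3, …, 2.

Pick v_3 = (0, 1, 0)ᵀ.
Then v_2 = N · v_3 = (5, 0, 0)ᵀ.
Then v_1 = N · v_2 = (0, 5, 25)ᵀ.

Sanity check: (A − (4)·I) v_1 = (0, 0, 0)ᵀ = 0. ✓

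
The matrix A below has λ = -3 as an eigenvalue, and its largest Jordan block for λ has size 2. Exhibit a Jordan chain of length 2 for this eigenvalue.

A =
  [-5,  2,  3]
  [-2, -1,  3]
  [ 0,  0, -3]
A Jordan chain for λ = -3 of length 2:
v_1 = (-2, -2, 0)ᵀ
v_2 = (1, 0, 0)ᵀ

Let N = A − (-3)·I. We want v_2 with N^2 v_2 = 0 but N^1 v_2 ≠ 0; then v_{j-1} := N · v_j for j = 2, …, 2.

Pick v_2 = (1, 0, 0)ᵀ.
Then v_1 = N · v_2 = (-2, -2, 0)ᵀ.

Sanity check: (A − (-3)·I) v_1 = (0, 0, 0)ᵀ = 0. ✓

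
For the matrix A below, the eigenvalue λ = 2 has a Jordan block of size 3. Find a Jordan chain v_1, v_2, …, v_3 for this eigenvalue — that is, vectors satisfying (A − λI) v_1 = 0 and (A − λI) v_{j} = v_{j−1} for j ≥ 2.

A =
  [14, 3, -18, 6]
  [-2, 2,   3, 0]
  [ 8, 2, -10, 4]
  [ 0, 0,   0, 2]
A Jordan chain for λ = 2 of length 3:
v_1 = (-6, 0, -4, 0)ᵀ
v_2 = (12, -2, 8, 0)ᵀ
v_3 = (1, 0, 0, 0)ᵀ

Let N = A − (2)·I. We want v_3 with N^3 v_3 = 0 but N^2 v_3 ≠ 0; then v_{j-1} := N · v_j for j = 3, …, 2.

Pick v_3 = (1, 0, 0, 0)ᵀ.
Then v_2 = N · v_3 = (12, -2, 8, 0)ᵀ.
Then v_1 = N · v_2 = (-6, 0, -4, 0)ᵀ.

Sanity check: (A − (2)·I) v_1 = (0, 0, 0, 0)ᵀ = 0. ✓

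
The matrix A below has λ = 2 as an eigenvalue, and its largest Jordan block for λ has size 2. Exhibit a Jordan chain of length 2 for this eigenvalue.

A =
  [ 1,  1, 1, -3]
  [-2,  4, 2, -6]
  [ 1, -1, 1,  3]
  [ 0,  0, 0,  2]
A Jordan chain for λ = 2 of length 2:
v_1 = (-1, -2, 1, 0)ᵀ
v_2 = (1, 0, 0, 0)ᵀ

Let N = A − (2)·I. We want v_2 with N^2 v_2 = 0 but N^1 v_2 ≠ 0; then v_{j-1} := N · v_j for j = 2, …, 2.

Pick v_2 = (1, 0, 0, 0)ᵀ.
Then v_1 = N · v_2 = (-1, -2, 1, 0)ᵀ.

Sanity check: (A − (2)·I) v_1 = (0, 0, 0, 0)ᵀ = 0. ✓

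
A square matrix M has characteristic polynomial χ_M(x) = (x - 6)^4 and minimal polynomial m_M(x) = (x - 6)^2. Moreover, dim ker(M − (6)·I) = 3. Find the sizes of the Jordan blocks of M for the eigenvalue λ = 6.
Block sizes for λ = 6: [2, 1, 1]

Step 1 — from the characteristic polynomial, algebraic multiplicity of λ = 6 is 4. From dim ker(M − (6)·I) = 3, there are exactly 3 Jordan blocks for λ = 6.
Step 2 — from the minimal polynomial, the factor (x − 6)^2 tells us the largest block for λ = 6 has size 2.
Step 3 — with total size 4, 3 blocks, and largest block 2, the block sizes (in nonincreasing order) are [2, 1, 1].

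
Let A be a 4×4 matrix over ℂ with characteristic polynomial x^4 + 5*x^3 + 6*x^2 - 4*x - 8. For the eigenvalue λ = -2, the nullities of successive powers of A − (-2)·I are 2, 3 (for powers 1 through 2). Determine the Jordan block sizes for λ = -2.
Block sizes for λ = -2: [2, 1]

From the dimensions of kernels of powers, the number of Jordan blocks of size at least j is d_j − d_{j−1} where d_j = dim ker(N^j) (with d_0 = 0). Computing the differences gives [2, 1].
The number of blocks of size exactly k is (#blocks of size ≥ k) − (#blocks of size ≥ k + 1), so the partition is: 1 block(s) of size 1, 1 block(s) of size 2.
In nonincreasing order the block sizes are [2, 1].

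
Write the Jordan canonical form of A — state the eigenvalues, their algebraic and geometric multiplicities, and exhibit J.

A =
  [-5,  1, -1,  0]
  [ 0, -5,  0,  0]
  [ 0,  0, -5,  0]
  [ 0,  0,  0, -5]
J_2(-5) ⊕ J_1(-5) ⊕ J_1(-5)

The characteristic polynomial is
  det(x·I − A) = x^4 + 20*x^3 + 150*x^2 + 500*x + 625 = (x + 5)^4

Eigenvalues and multiplicities (the geometric multiplicity of λ is n − rank(A − λI), which equals the number of Jordan blocks for λ):
  λ = -5: algebraic multiplicity = 4, geometric multiplicity = 3

Determining the block sizes for each eigenvalue:
  λ = -5: 3 blocks summing to 4 forces exactly one block of size 2 and the rest size 1 → block sizes [2, 1, 1]

Assembling the blocks gives a Jordan form
J =
  [-5,  1,  0,  0]
  [ 0, -5,  0,  0]
  [ 0,  0, -5,  0]
  [ 0,  0,  0, -5]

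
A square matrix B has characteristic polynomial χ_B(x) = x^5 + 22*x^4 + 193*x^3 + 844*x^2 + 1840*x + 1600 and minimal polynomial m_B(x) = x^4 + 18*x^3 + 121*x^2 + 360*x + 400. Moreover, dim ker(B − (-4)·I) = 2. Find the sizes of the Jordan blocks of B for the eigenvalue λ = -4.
Block sizes for λ = -4: [2, 1]

Step 1 — from the characteristic polynomial, algebraic multiplicity of λ = -4 is 3. From dim ker(B − (-4)·I) = 2, there are exactly 2 Jordan blocks for λ = -4.
Step 2 — from the minimal polynomial, the factor (x + 4)^2 tells us the largest block for λ = -4 has size 2.
Step 3 — with total size 3, 2 blocks, and largest block 2, the block sizes (in nonincreasing order) are [2, 1].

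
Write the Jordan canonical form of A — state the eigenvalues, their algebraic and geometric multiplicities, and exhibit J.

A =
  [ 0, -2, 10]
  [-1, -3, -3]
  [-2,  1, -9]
J_3(-4)

The characteristic polynomial is
  det(x·I − A) = x^3 + 12*x^2 + 48*x + 64 = (x + 4)^3

Eigenvalues and multiplicities (the geometric multiplicity of λ is n − rank(A − λI), which equals the number of Jordan blocks for λ):
  λ = -4: algebraic multiplicity = 3, geometric multiplicity = 1

Determining the block sizes for each eigenvalue:
  λ = -4: one block (gm = 1), so the single block has size am = 3 → block sizes [3]

Assembling the blocks gives a Jordan form
J =
  [-4,  1,  0]
  [ 0, -4,  1]
  [ 0,  0, -4]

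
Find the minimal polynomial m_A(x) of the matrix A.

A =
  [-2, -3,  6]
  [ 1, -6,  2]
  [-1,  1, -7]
x^2 + 10*x + 25

The characteristic polynomial is χ_A(x) = (x + 5)^3, so the eigenvalues are known. The minimal polynomial is
  m_A(x) = Π_λ (x − λ)^{k_λ}
where k_λ is the size of the *largest* Jordan block for λ (equivalently, the smallest k with (A − λI)^k v = 0 for every generalised eigenvector v of λ).

  λ = -5: largest Jordan block has size 2, contributing (x + 5)^2

So m_A(x) = (x + 5)^2 = x^2 + 10*x + 25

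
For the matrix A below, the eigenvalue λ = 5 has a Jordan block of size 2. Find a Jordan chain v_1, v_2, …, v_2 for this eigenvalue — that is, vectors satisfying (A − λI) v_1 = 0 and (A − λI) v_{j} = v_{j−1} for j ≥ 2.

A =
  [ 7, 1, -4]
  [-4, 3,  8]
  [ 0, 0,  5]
A Jordan chain for λ = 5 of length 2:
v_1 = (2, -4, 0)ᵀ
v_2 = (1, 0, 0)ᵀ

Let N = A − (5)·I. We want v_2 with N^2 v_2 = 0 but N^1 v_2 ≠ 0; then v_{j-1} := N · v_j for j = 2, …, 2.

Pick v_2 = (1, 0, 0)ᵀ.
Then v_1 = N · v_2 = (2, -4, 0)ᵀ.

Sanity check: (A − (5)·I) v_1 = (0, 0, 0)ᵀ = 0. ✓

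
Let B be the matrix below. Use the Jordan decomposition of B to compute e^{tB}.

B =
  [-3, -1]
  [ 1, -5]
e^{tB} =
  [t*exp(-4*t) + exp(-4*t), -t*exp(-4*t)]
  [t*exp(-4*t), -t*exp(-4*t) + exp(-4*t)]

Strategy: write B = P · J · P⁻¹ where J is a Jordan canonical form, so e^{tB} = P · e^{tJ} · P⁻¹, and e^{tJ} can be computed block-by-block.

B has Jordan form
J =
  [-4,  1]
  [ 0, -4]
(up to reordering of blocks).

Per-block formulas:
  For a 2×2 Jordan block J_2(-4): exp(t · J_2(-4)) = e^(-4t)·(I + t·N), where N is the 2×2 nilpotent shift.

After assembling e^{tJ} and conjugating by P, we get:

e^{tB} =
  [t*exp(-4*t) + exp(-4*t), -t*exp(-4*t)]
  [t*exp(-4*t), -t*exp(-4*t) + exp(-4*t)]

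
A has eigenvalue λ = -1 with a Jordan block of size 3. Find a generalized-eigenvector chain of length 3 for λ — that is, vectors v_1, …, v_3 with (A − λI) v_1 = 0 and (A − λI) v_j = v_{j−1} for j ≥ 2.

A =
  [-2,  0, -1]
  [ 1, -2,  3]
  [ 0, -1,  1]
A Jordan chain for λ = -1 of length 3:
v_1 = (1, -2, -1)ᵀ
v_2 = (-1, 1, 0)ᵀ
v_3 = (1, 0, 0)ᵀ

Let N = A − (-1)·I. We want v_3 with N^3 v_3 = 0 but N^2 v_3 ≠ 0; then v_{j-1} := N · v_j for j = 3, …, 2.

Pick v_3 = (1, 0, 0)ᵀ.
Then v_2 = N · v_3 = (-1, 1, 0)ᵀ.
Then v_1 = N · v_2 = (1, -2, -1)ᵀ.

Sanity check: (A − (-1)·I) v_1 = (0, 0, 0)ᵀ = 0. ✓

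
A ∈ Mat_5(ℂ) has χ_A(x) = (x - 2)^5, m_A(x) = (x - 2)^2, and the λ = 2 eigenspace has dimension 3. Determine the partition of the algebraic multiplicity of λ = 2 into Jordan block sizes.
Block sizes for λ = 2: [2, 2, 1]

Step 1 — from the characteristic polynomial, algebraic multiplicity of λ = 2 is 5. From dim ker(A − (2)·I) = 3, there are exactly 3 Jordan blocks for λ = 2.
Step 2 — from the minimal polynomial, the factor (x − 2)^2 tells us the largest block for λ = 2 has size 2.
Step 3 — with total size 5, 3 blocks, and largest block 2, the block sizes (in nonincreasing order) are [2, 2, 1].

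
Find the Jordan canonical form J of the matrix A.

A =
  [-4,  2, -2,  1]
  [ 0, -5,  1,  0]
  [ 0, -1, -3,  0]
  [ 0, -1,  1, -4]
J_3(-4) ⊕ J_1(-4)

The characteristic polynomial is
  det(x·I − A) = x^4 + 16*x^3 + 96*x^2 + 256*x + 256 = (x + 4)^4

Eigenvalues and multiplicities (the geometric multiplicity of λ is n − rank(A − λI), which equals the number of Jordan blocks for λ):
  λ = -4: algebraic multiplicity = 4, geometric multiplicity = 2

Determining the block sizes for each eigenvalue:
  λ = -4: with am = 4 and gm = 2, the partition is not yet determined (e.g. several partitions of 4 into 2 parts exist). Let N = A − (-4)·I. Computing rank(N^1) = 2, rank(N^2) = 1, rank(N^3) = 0; the number of blocks of size ≥ j is rank(N^{j−1}) − rank(N^j), giving [2, 1, 1]. So we have 1 block(s) of size 3, 1 block(s) of size 1 → block sizes [3, 1]

Assembling the blocks gives a Jordan form
J =
  [-4,  1,  0,  0]
  [ 0, -4,  1,  0]
  [ 0,  0, -4,  0]
  [ 0,  0,  0, -4]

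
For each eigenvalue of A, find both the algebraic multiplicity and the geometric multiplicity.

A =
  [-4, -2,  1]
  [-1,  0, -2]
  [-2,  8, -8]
λ = -4: alg = 3, geom = 1

Step 1 — factor the characteristic polynomial to read off the algebraic multiplicities:
  χ_A(x) = (x + 4)^3

Step 2 — compute geometric multiplicities via the rank-nullity identity g(λ) = n − rank(A − λI):
  rank(A − (-4)·I) = 2, so dim ker(A − (-4)·I) = n − 2 = 1

Summary:
  λ = -4: algebraic multiplicity = 3, geometric multiplicity = 1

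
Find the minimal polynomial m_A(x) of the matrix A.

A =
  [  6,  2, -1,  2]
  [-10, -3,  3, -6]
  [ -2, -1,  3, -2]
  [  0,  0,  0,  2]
x^3 - 6*x^2 + 12*x - 8

The characteristic polynomial is χ_A(x) = (x - 2)^4, so the eigenvalues are known. The minimal polynomial is
  m_A(x) = Π_λ (x − λ)^{k_λ}
where k_λ is the size of the *largest* Jordan block for λ (equivalently, the smallest k with (A − λI)^k v = 0 for every generalised eigenvector v of λ).

  λ = 2: largest Jordan block has size 3, contributing (x − 2)^3

So m_A(x) = (x - 2)^3 = x^3 - 6*x^2 + 12*x - 8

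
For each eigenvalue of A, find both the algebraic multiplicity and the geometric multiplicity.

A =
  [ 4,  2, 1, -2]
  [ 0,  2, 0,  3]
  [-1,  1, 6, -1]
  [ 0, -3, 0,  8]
λ = 5: alg = 4, geom = 2

Step 1 — factor the characteristic polynomial to read off the algebraic multiplicities:
  χ_A(x) = (x - 5)^4

Step 2 — compute geometric multiplicities via the rank-nullity identity g(λ) = n − rank(A − λI):
  rank(A − (5)·I) = 2, so dim ker(A − (5)·I) = n − 2 = 2

Summary:
  λ = 5: algebraic multiplicity = 4, geometric multiplicity = 2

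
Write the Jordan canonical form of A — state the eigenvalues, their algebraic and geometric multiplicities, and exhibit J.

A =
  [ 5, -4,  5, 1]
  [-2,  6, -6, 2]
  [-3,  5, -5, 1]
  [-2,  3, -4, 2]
J_2(2) ⊕ J_2(2)

The characteristic polynomial is
  det(x·I − A) = x^4 - 8*x^3 + 24*x^2 - 32*x + 16 = (x - 2)^4

Eigenvalues and multiplicities (the geometric multiplicity of λ is n − rank(A − λI), which equals the number of Jordan blocks for λ):
  λ = 2: algebraic multiplicity = 4, geometric multiplicity = 2

Determining the block sizes for each eigenvalue:
  λ = 2: with am = 4 and gm = 2, the partition is not yet determined (e.g. several partitions of 4 into 2 parts exist). Let N = A − (2)·I. Computing rank(N^1) = 2, rank(N^2) = 0; the number of blocks of size ≥ j is rank(N^{j−1}) − rank(N^j), giving [2, 2]. So we have 2 block(s) of size 2 → block sizes [2, 2]

Assembling the blocks gives a Jordan form
J =
  [2, 1, 0, 0]
  [0, 2, 0, 0]
  [0, 0, 2, 1]
  [0, 0, 0, 2]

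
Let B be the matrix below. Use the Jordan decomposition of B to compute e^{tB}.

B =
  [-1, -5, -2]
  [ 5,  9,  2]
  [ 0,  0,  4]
e^{tB} =
  [-5*t*exp(4*t) + exp(4*t), -5*t*exp(4*t), -2*t*exp(4*t)]
  [5*t*exp(4*t), 5*t*exp(4*t) + exp(4*t), 2*t*exp(4*t)]
  [0, 0, exp(4*t)]

Strategy: write B = P · J · P⁻¹ where J is a Jordan canonical form, so e^{tB} = P · e^{tJ} · P⁻¹, and e^{tJ} can be computed block-by-block.

B has Jordan form
J =
  [4, 1, 0]
  [0, 4, 0]
  [0, 0, 4]
(up to reordering of blocks).

Per-block formulas:
  For a 1×1 block at λ = 4: exp(t · [4]) = [e^(4t)].
  For a 2×2 Jordan block J_2(4): exp(t · J_2(4)) = e^(4t)·(I + t·N), where N is the 2×2 nilpotent shift.

After assembling e^{tJ} and conjugating by P, we get:

e^{tB} =
  [-5*t*exp(4*t) + exp(4*t), -5*t*exp(4*t), -2*t*exp(4*t)]
  [5*t*exp(4*t), 5*t*exp(4*t) + exp(4*t), 2*t*exp(4*t)]
  [0, 0, exp(4*t)]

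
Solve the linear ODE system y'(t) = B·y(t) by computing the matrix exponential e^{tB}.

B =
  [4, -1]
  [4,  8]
e^{tB} =
  [-2*t*exp(6*t) + exp(6*t), -t*exp(6*t)]
  [4*t*exp(6*t), 2*t*exp(6*t) + exp(6*t)]

Strategy: write B = P · J · P⁻¹ where J is a Jordan canonical form, so e^{tB} = P · e^{tJ} · P⁻¹, and e^{tJ} can be computed block-by-block.

B has Jordan form
J =
  [6, 1]
  [0, 6]
(up to reordering of blocks).

Per-block formulas:
  For a 2×2 Jordan block J_2(6): exp(t · J_2(6)) = e^(6t)·(I + t·N), where N is the 2×2 nilpotent shift.

After assembling e^{tJ} and conjugating by P, we get:

e^{tB} =
  [-2*t*exp(6*t) + exp(6*t), -t*exp(6*t)]
  [4*t*exp(6*t), 2*t*exp(6*t) + exp(6*t)]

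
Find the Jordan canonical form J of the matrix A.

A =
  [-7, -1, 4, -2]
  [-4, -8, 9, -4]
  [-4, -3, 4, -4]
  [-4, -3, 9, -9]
J_3(-5) ⊕ J_1(-5)

The characteristic polynomial is
  det(x·I − A) = x^4 + 20*x^3 + 150*x^2 + 500*x + 625 = (x + 5)^4

Eigenvalues and multiplicities (the geometric multiplicity of λ is n − rank(A − λI), which equals the number of Jordan blocks for λ):
  λ = -5: algebraic multiplicity = 4, geometric multiplicity = 2

Determining the block sizes for each eigenvalue:
  λ = -5: with am = 4 and gm = 2, the partition is not yet determined (e.g. several partitions of 4 into 2 parts exist). Let N = A − (-5)·I. Computing rank(N^1) = 2, rank(N^2) = 1, rank(N^3) = 0; the number of blocks of size ≥ j is rank(N^{j−1}) − rank(N^j), giving [2, 1, 1]. So we have 1 block(s) of size 3, 1 block(s) of size 1 → block sizes [3, 1]

Assembling the blocks gives a Jordan form
J =
  [-5,  1,  0,  0]
  [ 0, -5,  1,  0]
  [ 0,  0, -5,  0]
  [ 0,  0,  0, -5]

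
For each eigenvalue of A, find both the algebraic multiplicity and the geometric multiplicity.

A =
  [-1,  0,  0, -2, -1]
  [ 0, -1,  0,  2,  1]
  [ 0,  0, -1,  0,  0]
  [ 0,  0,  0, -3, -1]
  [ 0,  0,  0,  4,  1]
λ = -1: alg = 5, geom = 4

Step 1 — factor the characteristic polynomial to read off the algebraic multiplicities:
  χ_A(x) = (x + 1)^5

Step 2 — compute geometric multiplicities via the rank-nullity identity g(λ) = n − rank(A − λI):
  rank(A − (-1)·I) = 1, so dim ker(A − (-1)·I) = n − 1 = 4

Summary:
  λ = -1: algebraic multiplicity = 5, geometric multiplicity = 4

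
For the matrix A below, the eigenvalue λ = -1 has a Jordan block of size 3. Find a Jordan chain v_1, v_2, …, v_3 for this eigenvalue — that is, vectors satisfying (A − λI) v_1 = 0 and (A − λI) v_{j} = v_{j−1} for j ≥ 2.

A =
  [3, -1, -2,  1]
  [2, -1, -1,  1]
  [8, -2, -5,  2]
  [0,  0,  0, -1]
A Jordan chain for λ = -1 of length 3:
v_1 = (-2, 0, -4, 0)ᵀ
v_2 = (4, 2, 8, 0)ᵀ
v_3 = (1, 0, 0, 0)ᵀ

Let N = A − (-1)·I. We want v_3 with N^3 v_3 = 0 but N^2 v_3 ≠ 0; then v_{j-1} := N · v_j for j = 3, …, 2.

Pick v_3 = (1, 0, 0, 0)ᵀ.
Then v_2 = N · v_3 = (4, 2, 8, 0)ᵀ.
Then v_1 = N · v_2 = (-2, 0, -4, 0)ᵀ.

Sanity check: (A − (-1)·I) v_1 = (0, 0, 0, 0)ᵀ = 0. ✓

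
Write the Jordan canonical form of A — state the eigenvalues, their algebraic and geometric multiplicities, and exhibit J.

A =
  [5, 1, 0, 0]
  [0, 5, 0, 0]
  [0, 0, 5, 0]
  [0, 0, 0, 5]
J_2(5) ⊕ J_1(5) ⊕ J_1(5)

The characteristic polynomial is
  det(x·I − A) = x^4 - 20*x^3 + 150*x^2 - 500*x + 625 = (x - 5)^4

Eigenvalues and multiplicities (the geometric multiplicity of λ is n − rank(A − λI), which equals the number of Jordan blocks for λ):
  λ = 5: algebraic multiplicity = 4, geometric multiplicity = 3

Determining the block sizes for each eigenvalue:
  λ = 5: 3 blocks summing to 4 forces exactly one block of size 2 and the rest size 1 → block sizes [2, 1, 1]

Assembling the blocks gives a Jordan form
J =
  [5, 1, 0, 0]
  [0, 5, 0, 0]
  [0, 0, 5, 0]
  [0, 0, 0, 5]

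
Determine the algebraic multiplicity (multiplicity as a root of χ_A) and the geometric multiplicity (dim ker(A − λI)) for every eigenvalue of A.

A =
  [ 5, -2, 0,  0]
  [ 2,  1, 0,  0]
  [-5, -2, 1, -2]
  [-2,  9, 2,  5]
λ = 3: alg = 4, geom = 2

Step 1 — factor the characteristic polynomial to read off the algebraic multiplicities:
  χ_A(x) = (x - 3)^4

Step 2 — compute geometric multiplicities via the rank-nullity identity g(λ) = n − rank(A − λI):
  rank(A − (3)·I) = 2, so dim ker(A − (3)·I) = n − 2 = 2

Summary:
  λ = 3: algebraic multiplicity = 4, geometric multiplicity = 2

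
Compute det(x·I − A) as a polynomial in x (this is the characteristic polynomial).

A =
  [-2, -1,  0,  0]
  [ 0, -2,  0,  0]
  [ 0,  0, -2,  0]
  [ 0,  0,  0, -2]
x^4 + 8*x^3 + 24*x^2 + 32*x + 16

Expanding det(x·I − A) (e.g. by cofactor expansion or by noting that A is similar to its Jordan form J, which has the same characteristic polynomial as A) gives
  χ_A(x) = x^4 + 8*x^3 + 24*x^2 + 32*x + 16
which factors as (x + 2)^4. The eigenvalues (with algebraic multiplicities) are λ = -2 with multiplicity 4.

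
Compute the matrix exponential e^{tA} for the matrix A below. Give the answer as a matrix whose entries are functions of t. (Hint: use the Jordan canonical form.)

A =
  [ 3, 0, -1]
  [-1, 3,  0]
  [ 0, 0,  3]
e^{tA} =
  [exp(3*t), 0, -t*exp(3*t)]
  [-t*exp(3*t), exp(3*t), t^2*exp(3*t)/2]
  [0, 0, exp(3*t)]

Strategy: write A = P · J · P⁻¹ where J is a Jordan canonical form, so e^{tA} = P · e^{tJ} · P⁻¹, and e^{tJ} can be computed block-by-block.

A has Jordan form
J =
  [3, 1, 0]
  [0, 3, 1]
  [0, 0, 3]
(up to reordering of blocks).

Per-block formulas:
  For a 3×3 Jordan block J_3(3): exp(t · J_3(3)) = e^(3t)·(I + t·N + (t^2/2)·N^2), where N is the 3×3 nilpotent shift.

After assembling e^{tJ} and conjugating by P, we get:

e^{tA} =
  [exp(3*t), 0, -t*exp(3*t)]
  [-t*exp(3*t), exp(3*t), t^2*exp(3*t)/2]
  [0, 0, exp(3*t)]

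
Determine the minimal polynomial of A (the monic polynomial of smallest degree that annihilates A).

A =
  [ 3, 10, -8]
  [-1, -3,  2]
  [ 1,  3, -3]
x^3 + 3*x^2 + 3*x + 1

The characteristic polynomial is χ_A(x) = (x + 1)^3, so the eigenvalues are known. The minimal polynomial is
  m_A(x) = Π_λ (x − λ)^{k_λ}
where k_λ is the size of the *largest* Jordan block for λ (equivalently, the smallest k with (A − λI)^k v = 0 for every generalised eigenvector v of λ).

  λ = -1: largest Jordan block has size 3, contributing (x + 1)^3

So m_A(x) = (x + 1)^3 = x^3 + 3*x^2 + 3*x + 1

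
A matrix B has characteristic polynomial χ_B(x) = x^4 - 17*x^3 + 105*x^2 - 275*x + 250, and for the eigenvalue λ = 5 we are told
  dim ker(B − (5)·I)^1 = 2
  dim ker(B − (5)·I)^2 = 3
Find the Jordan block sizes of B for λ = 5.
Block sizes for λ = 5: [2, 1]

From the dimensions of kernels of powers, the number of Jordan blocks of size at least j is d_j − d_{j−1} where d_j = dim ker(N^j) (with d_0 = 0). Computing the differences gives [2, 1].
The number of blocks of size exactly k is (#blocks of size ≥ k) − (#blocks of size ≥ k + 1), so the partition is: 1 block(s) of size 1, 1 block(s) of size 2.
In nonincreasing order the block sizes are [2, 1].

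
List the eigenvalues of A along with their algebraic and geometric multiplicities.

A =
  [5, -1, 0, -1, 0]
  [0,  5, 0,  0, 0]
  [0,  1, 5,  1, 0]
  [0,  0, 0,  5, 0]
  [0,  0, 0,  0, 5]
λ = 5: alg = 5, geom = 4

Step 1 — factor the characteristic polynomial to read off the algebraic multiplicities:
  χ_A(x) = (x - 5)^5

Step 2 — compute geometric multiplicities via the rank-nullity identity g(λ) = n − rank(A − λI):
  rank(A − (5)·I) = 1, so dim ker(A − (5)·I) = n − 1 = 4

Summary:
  λ = 5: algebraic multiplicity = 5, geometric multiplicity = 4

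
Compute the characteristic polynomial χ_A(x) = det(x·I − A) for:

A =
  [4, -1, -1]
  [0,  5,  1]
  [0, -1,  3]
x^3 - 12*x^2 + 48*x - 64

Expanding det(x·I − A) (e.g. by cofactor expansion or by noting that A is similar to its Jordan form J, which has the same characteristic polynomial as A) gives
  χ_A(x) = x^3 - 12*x^2 + 48*x - 64
which factors as (x - 4)^3. The eigenvalues (with algebraic multiplicities) are λ = 4 with multiplicity 3.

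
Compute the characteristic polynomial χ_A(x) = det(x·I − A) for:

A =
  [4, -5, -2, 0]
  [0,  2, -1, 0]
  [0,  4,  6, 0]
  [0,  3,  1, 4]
x^4 - 16*x^3 + 96*x^2 - 256*x + 256

Expanding det(x·I − A) (e.g. by cofactor expansion or by noting that A is similar to its Jordan form J, which has the same characteristic polynomial as A) gives
  χ_A(x) = x^4 - 16*x^3 + 96*x^2 - 256*x + 256
which factors as (x - 4)^4. The eigenvalues (with algebraic multiplicities) are λ = 4 with multiplicity 4.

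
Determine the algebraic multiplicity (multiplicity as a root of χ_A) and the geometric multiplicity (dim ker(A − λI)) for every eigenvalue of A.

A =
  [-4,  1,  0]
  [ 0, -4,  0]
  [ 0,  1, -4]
λ = -4: alg = 3, geom = 2

Step 1 — factor the characteristic polynomial to read off the algebraic multiplicities:
  χ_A(x) = (x + 4)^3

Step 2 — compute geometric multiplicities via the rank-nullity identity g(λ) = n − rank(A − λI):
  rank(A − (-4)·I) = 1, so dim ker(A − (-4)·I) = n − 1 = 2

Summary:
  λ = -4: algebraic multiplicity = 3, geometric multiplicity = 2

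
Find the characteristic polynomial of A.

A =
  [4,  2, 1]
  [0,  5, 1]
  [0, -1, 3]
x^3 - 12*x^2 + 48*x - 64

Expanding det(x·I − A) (e.g. by cofactor expansion or by noting that A is similar to its Jordan form J, which has the same characteristic polynomial as A) gives
  χ_A(x) = x^3 - 12*x^2 + 48*x - 64
which factors as (x - 4)^3. The eigenvalues (with algebraic multiplicities) are λ = 4 with multiplicity 3.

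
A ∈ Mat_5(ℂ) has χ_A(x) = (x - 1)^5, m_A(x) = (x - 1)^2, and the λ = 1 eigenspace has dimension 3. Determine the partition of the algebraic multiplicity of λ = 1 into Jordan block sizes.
Block sizes for λ = 1: [2, 2, 1]

Step 1 — from the characteristic polynomial, algebraic multiplicity of λ = 1 is 5. From dim ker(A − (1)·I) = 3, there are exactly 3 Jordan blocks for λ = 1.
Step 2 — from the minimal polynomial, the factor (x − 1)^2 tells us the largest block for λ = 1 has size 2.
Step 3 — with total size 5, 3 blocks, and largest block 2, the block sizes (in nonincreasing order) are [2, 2, 1].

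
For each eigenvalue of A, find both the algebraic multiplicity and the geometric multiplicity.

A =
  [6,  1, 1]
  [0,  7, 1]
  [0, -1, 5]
λ = 6: alg = 3, geom = 2

Step 1 — factor the characteristic polynomial to read off the algebraic multiplicities:
  χ_A(x) = (x - 6)^3

Step 2 — compute geometric multiplicities via the rank-nullity identity g(λ) = n − rank(A − λI):
  rank(A − (6)·I) = 1, so dim ker(A − (6)·I) = n − 1 = 2

Summary:
  λ = 6: algebraic multiplicity = 3, geometric multiplicity = 2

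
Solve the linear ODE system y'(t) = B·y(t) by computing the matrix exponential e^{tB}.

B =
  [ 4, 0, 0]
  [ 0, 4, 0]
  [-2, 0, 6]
e^{tB} =
  [exp(4*t), 0, 0]
  [0, exp(4*t), 0]
  [-exp(6*t) + exp(4*t), 0, exp(6*t)]

Strategy: write B = P · J · P⁻¹ where J is a Jordan canonical form, so e^{tB} = P · e^{tJ} · P⁻¹, and e^{tJ} can be computed block-by-block.

B has Jordan form
J =
  [4, 0, 0]
  [0, 4, 0]
  [0, 0, 6]
(up to reordering of blocks).

Per-block formulas:
  For a 1×1 block at λ = 4: exp(t · [4]) = [e^(4t)].
  For a 1×1 block at λ = 6: exp(t · [6]) = [e^(6t)].

After assembling e^{tJ} and conjugating by P, we get:

e^{tB} =
  [exp(4*t), 0, 0]
  [0, exp(4*t), 0]
  [-exp(6*t) + exp(4*t), 0, exp(6*t)]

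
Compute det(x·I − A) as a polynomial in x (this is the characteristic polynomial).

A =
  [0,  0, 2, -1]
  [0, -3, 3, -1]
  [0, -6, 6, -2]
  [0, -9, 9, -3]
x^4

Expanding det(x·I − A) (e.g. by cofactor expansion or by noting that A is similar to its Jordan form J, which has the same characteristic polynomial as A) gives
  χ_A(x) = x^4
which factors as x^4. The eigenvalues (with algebraic multiplicities) are λ = 0 with multiplicity 4.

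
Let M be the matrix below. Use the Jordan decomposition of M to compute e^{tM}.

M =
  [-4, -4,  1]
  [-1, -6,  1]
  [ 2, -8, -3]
e^{tM} =
  [6*t*exp(-4*t) - 5*exp(-4*t) + 6*exp(-5*t), -4*t*exp(-4*t), -2*t*exp(-4*t) + 3*exp(-4*t) - 3*exp(-5*t)]
  [3*t*exp(-4*t) - 4*exp(-4*t) + 4*exp(-5*t), -2*t*exp(-4*t) + exp(-4*t), -t*exp(-4*t) + 2*exp(-4*t) - 2*exp(-5*t)]
  [12*t*exp(-4*t) - 10*exp(-4*t) + 10*exp(-5*t), -8*t*exp(-4*t), -4*t*exp(-4*t) + 6*exp(-4*t) - 5*exp(-5*t)]

Strategy: write M = P · J · P⁻¹ where J is a Jordan canonical form, so e^{tM} = P · e^{tJ} · P⁻¹, and e^{tJ} can be computed block-by-block.

M has Jordan form
J =
  [-5,  0,  0]
  [ 0, -4,  1]
  [ 0,  0, -4]
(up to reordering of blocks).

Per-block formulas:
  For a 2×2 Jordan block J_2(-4): exp(t · J_2(-4)) = e^(-4t)·(I + t·N), where N is the 2×2 nilpotent shift.
  For a 1×1 block at λ = -5: exp(t · [-5]) = [e^(-5t)].

After assembling e^{tJ} and conjugating by P, we get:

e^{tM} =
  [6*t*exp(-4*t) - 5*exp(-4*t) + 6*exp(-5*t), -4*t*exp(-4*t), -2*t*exp(-4*t) + 3*exp(-4*t) - 3*exp(-5*t)]
  [3*t*exp(-4*t) - 4*exp(-4*t) + 4*exp(-5*t), -2*t*exp(-4*t) + exp(-4*t), -t*exp(-4*t) + 2*exp(-4*t) - 2*exp(-5*t)]
  [12*t*exp(-4*t) - 10*exp(-4*t) + 10*exp(-5*t), -8*t*exp(-4*t), -4*t*exp(-4*t) + 6*exp(-4*t) - 5*exp(-5*t)]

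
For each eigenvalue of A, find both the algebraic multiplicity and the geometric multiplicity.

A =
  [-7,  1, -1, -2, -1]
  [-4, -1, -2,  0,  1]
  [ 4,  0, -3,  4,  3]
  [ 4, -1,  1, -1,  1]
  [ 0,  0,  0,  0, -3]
λ = -3: alg = 5, geom = 3

Step 1 — factor the characteristic polynomial to read off the algebraic multiplicities:
  χ_A(x) = (x + 3)^5

Step 2 — compute geometric multiplicities via the rank-nullity identity g(λ) = n − rank(A − λI):
  rank(A − (-3)·I) = 2, so dim ker(A − (-3)·I) = n − 2 = 3

Summary:
  λ = -3: algebraic multiplicity = 5, geometric multiplicity = 3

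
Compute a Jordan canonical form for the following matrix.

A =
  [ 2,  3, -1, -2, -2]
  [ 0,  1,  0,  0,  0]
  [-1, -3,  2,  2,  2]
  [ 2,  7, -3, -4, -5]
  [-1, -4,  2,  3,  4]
J_2(1) ⊕ J_2(1) ⊕ J_1(1)

The characteristic polynomial is
  det(x·I − A) = x^5 - 5*x^4 + 10*x^3 - 10*x^2 + 5*x - 1 = (x - 1)^5

Eigenvalues and multiplicities (the geometric multiplicity of λ is n − rank(A − λI), which equals the number of Jordan blocks for λ):
  λ = 1: algebraic multiplicity = 5, geometric multiplicity = 3

Determining the block sizes for each eigenvalue:
  λ = 1: with am = 5 and gm = 3, the partition is not yet determined (e.g. several partitions of 5 into 3 parts exist). Let N = A − (1)·I. Computing rank(N^1) = 2, rank(N^2) = 0; the number of blocks of size ≥ j is rank(N^{j−1}) − rank(N^j), giving [3, 2]. So we have 2 block(s) of size 2, 1 block(s) of size 1 → block sizes [2, 2, 1]

Assembling the blocks gives a Jordan form
J =
  [1, 1, 0, 0, 0]
  [0, 1, 0, 0, 0]
  [0, 0, 1, 1, 0]
  [0, 0, 0, 1, 0]
  [0, 0, 0, 0, 1]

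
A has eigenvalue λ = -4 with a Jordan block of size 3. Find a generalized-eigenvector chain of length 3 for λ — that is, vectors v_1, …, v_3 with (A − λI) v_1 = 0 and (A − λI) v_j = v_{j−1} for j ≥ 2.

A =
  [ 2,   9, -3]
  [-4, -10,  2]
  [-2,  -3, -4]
A Jordan chain for λ = -4 of length 3:
v_1 = (6, -4, 0)ᵀ
v_2 = (6, -4, -2)ᵀ
v_3 = (1, 0, 0)ᵀ

Let N = A − (-4)·I. We want v_3 with N^3 v_3 = 0 but N^2 v_3 ≠ 0; then v_{j-1} := N · v_j for j = 3, …, 2.

Pick v_3 = (1, 0, 0)ᵀ.
Then v_2 = N · v_3 = (6, -4, -2)ᵀ.
Then v_1 = N · v_2 = (6, -4, 0)ᵀ.

Sanity check: (A − (-4)·I) v_1 = (0, 0, 0)ᵀ = 0. ✓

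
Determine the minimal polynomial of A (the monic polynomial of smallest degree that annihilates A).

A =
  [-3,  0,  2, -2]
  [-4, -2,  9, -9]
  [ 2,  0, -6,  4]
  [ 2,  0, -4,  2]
x^3 + 7*x^2 + 16*x + 12

The characteristic polynomial is χ_A(x) = (x + 2)^3*(x + 3), so the eigenvalues are known. The minimal polynomial is
  m_A(x) = Π_λ (x − λ)^{k_λ}
where k_λ is the size of the *largest* Jordan block for λ (equivalently, the smallest k with (A − λI)^k v = 0 for every generalised eigenvector v of λ).

  λ = -3: largest Jordan block has size 1, contributing (x + 3)
  λ = -2: largest Jordan block has size 2, contributing (x + 2)^2

So m_A(x) = (x + 2)^2*(x + 3) = x^3 + 7*x^2 + 16*x + 12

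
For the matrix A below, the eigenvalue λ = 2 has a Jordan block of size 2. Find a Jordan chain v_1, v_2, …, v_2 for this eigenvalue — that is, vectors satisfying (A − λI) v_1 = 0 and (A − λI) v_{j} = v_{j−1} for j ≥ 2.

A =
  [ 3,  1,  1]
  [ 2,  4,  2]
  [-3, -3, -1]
A Jordan chain for λ = 2 of length 2:
v_1 = (1, 2, -3)ᵀ
v_2 = (1, 0, 0)ᵀ

Let N = A − (2)·I. We want v_2 with N^2 v_2 = 0 but N^1 v_2 ≠ 0; then v_{j-1} := N · v_j for j = 2, …, 2.

Pick v_2 = (1, 0, 0)ᵀ.
Then v_1 = N · v_2 = (1, 2, -3)ᵀ.

Sanity check: (A − (2)·I) v_1 = (0, 0, 0)ᵀ = 0. ✓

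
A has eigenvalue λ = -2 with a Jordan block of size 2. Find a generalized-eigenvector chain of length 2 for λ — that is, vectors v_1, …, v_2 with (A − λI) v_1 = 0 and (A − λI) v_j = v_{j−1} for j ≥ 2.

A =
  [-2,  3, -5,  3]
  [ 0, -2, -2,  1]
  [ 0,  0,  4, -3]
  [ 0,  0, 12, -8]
A Jordan chain for λ = -2 of length 2:
v_1 = (3, 0, 0, 0)ᵀ
v_2 = (0, 1, 0, 0)ᵀ

Let N = A − (-2)·I. We want v_2 with N^2 v_2 = 0 but N^1 v_2 ≠ 0; then v_{j-1} := N · v_j for j = 2, …, 2.

Pick v_2 = (0, 1, 0, 0)ᵀ.
Then v_1 = N · v_2 = (3, 0, 0, 0)ᵀ.

Sanity check: (A − (-2)·I) v_1 = (0, 0, 0, 0)ᵀ = 0. ✓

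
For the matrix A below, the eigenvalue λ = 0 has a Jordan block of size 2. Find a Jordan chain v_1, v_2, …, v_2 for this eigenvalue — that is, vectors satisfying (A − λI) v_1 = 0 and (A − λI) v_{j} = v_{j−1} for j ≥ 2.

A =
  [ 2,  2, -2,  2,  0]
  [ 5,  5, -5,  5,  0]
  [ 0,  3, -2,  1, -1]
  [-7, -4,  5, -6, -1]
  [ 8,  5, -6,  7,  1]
A Jordan chain for λ = 0 of length 2:
v_1 = (2, 5, 0, -7, 8)ᵀ
v_2 = (1, 0, 0, 0, 0)ᵀ

Let N = A − (0)·I. We want v_2 with N^2 v_2 = 0 but N^1 v_2 ≠ 0; then v_{j-1} := N · v_j for j = 2, …, 2.

Pick v_2 = (1, 0, 0, 0, 0)ᵀ.
Then v_1 = N · v_2 = (2, 5, 0, -7, 8)ᵀ.

Sanity check: (A − (0)·I) v_1 = (0, 0, 0, 0, 0)ᵀ = 0. ✓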